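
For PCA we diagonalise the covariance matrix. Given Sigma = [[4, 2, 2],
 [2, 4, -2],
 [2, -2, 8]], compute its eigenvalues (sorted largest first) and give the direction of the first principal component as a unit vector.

Step 1 — characteristic polynomial p(λ) = det(λI - Sigma) = λ³ - tr·λ² + c_1·λ - det, where tr = trace, c_1 = sum of the principal 2×2 minors, det = det(Sigma):
  tr = 4 + 4 + 8 = 16,
  c_1 = (4·4 - (2)²) + (4·8 - (2)²) + (4·8 - (-2)²) = 12 + 28 + 28 = 68,
  det = 4·(4·8 - (-2)²) - (2)·((2)·8 - (-2)·(2)) + (2)·((2)·(-2) - 4·(2)) = 4·(28) - (2)·(20) + (2)·(-12) = 48.
  So p(λ) = λ³ - 16λ² + 68λ - 48.
Step 2 — look for an integer root (rational root theorem: any rational root is an integer divisor of 48). Testing λ = 6:
  p(6) = 216 - 576 + 408 - 48 = 0  ✓
  Dividing out (λ - 6): p(λ) = (λ - 6)(λ² - 10λ + 8).
Step 3 — remaining eigenvalues from the quadratic λ² - 10λ + 8 = 0:
  Δ = 10² - 4·8 = 100 - 32 = 68,  λ = (10 ± √68)/2 = (10 ± 8.2462)/2 ≈ 9.1231 or 0.8769.
  Sorted: λ_1 = 9.1231,  λ_2 = 6,  λ_3 = 0.8769  (check: sum = 16 = tr ✓).

Step 4 — unit eigenvector for λ_1 ≈ 9.1231: v spans the null space of (Sigma - λ_1 I), whose rows are
  r_1 = (-5.1231, 2, 2),  r_2 = (2, -5.1231, -2),  r_3 = (2, -2, -1.1231).
  v is orthogonal to every row, so take v ∝ r_1 × r_2 = ((2)·(-2) - (2)·(-5.1231), (2)·(2) - (-5.1231)·(-2), (-5.1231)·(-5.1231) - (2)·(2)) ≈ (6.2462, -6.2462, 22.2462).
  Let u = (6.2462, -6.2462, 22.2462).
  ||u|| = √((6.2462)² + (-6.2462)² + (22.2462)²) = √(572.9242) ≈ 23.9358,  v_1 = u/||u|| ≈ (0.261, -0.261, 0.9294) (||v_1|| = 1).

λ_1 = 9.1231,  λ_2 = 6,  λ_3 = 0.8769;  v_1 ≈ (0.261, -0.261, 0.9294)


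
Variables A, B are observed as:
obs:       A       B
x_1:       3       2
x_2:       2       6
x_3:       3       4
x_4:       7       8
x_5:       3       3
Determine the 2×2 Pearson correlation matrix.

Step 1 — column means:
  mean(A) = (3 + 2 + 3 + 7 + 3) / 5 = 18/5 = 3.6
  mean(B) = (2 + 6 + 4 + 8 + 3) / 5 = 23/5 = 4.6

Step 2 — sample variances and covariances s[i,j] = (1/(n-1)) · Σ_k (x_{k,i} - mean_i) · (x_{k,j} - mean_j), with n-1 = 4:
  s[A,A] = ((-0.6)·(-0.6) + (-1.6)·(-1.6) + (-0.6)·(-0.6) + (3.4)·(3.4) + (-0.6)·(-0.6)) / 4 = 15.2/4 = 3.8
  s[A,B] = ((-0.6)·(-2.6) + (-1.6)·(1.4) + (-0.6)·(-0.6) + (3.4)·(3.4) + (-0.6)·(-1.6)) / 4 = 12.2/4 = 3.05
  s[B,B] = ((-2.6)·(-2.6) + (1.4)·(1.4) + (-0.6)·(-0.6) + (3.4)·(3.4) + (-1.6)·(-1.6)) / 4 = 23.2/4 = 5.8
  Sample standard deviations s_i = √(s[i,i]):
  s(A) = √(3.8) = 1.9494
  s(B) = √(5.8) = 2.4083

Step 3 — r_{ij} = s_{ij} / (s_i · s_j):
  r[A,A] = 1 (diagonal).
  r[A,B] = 3.05 / (1.9494 · 2.4083) = 3.05 / 4.6947 = 0.6497
  r[B,B] = 1 (diagonal).

R is symmetric with unit diagonal. Assembling:

R = [[1, 0.6497],
 [0.6497, 1]]


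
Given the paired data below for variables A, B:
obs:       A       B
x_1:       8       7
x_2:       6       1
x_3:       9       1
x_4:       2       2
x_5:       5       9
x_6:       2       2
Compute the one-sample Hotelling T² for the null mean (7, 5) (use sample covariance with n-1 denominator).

Step 1 — sample mean vector:
  mean(A) = (8 + 6 + 9 + 2 + 5 + 2) / 6 = 32/6 = 5.3333
  mean(B) = (7 + 1 + 1 + 2 + 9 + 2) / 6 = 22/6 = 3.6667
  x̄ = (5.3333, 3.6667),  deviation x̄ - mu_0 = (5.3333, 3.6667) - (7, 5) = (-1.6667, -1.3333).

Step 2 — sample covariance matrix, S[i,j] = (1/(n-1)) · Σ_k (x_{k,i} - mean_i) · (x_{k,j} - mean_j), divisor n-1 = 5:
  S[A,A] = ((2.6667)·(2.6667) + (0.6667)·(0.6667) + (3.6667)·(3.6667) + (-3.3333)·(-3.3333) + (-0.3333)·(-0.3333) + (-3.3333)·(-3.3333)) / 5 = 43.3333/5 = 8.6667
  S[A,B] = ((2.6667)·(3.3333) + (0.6667)·(-2.6667) + (3.6667)·(-2.6667) + (-3.3333)·(-1.6667) + (-0.3333)·(5.3333) + (-3.3333)·(-1.6667)) / 5 = 6.6667/5 = 1.3333
  S[B,B] = ((3.3333)·(3.3333) + (-2.6667)·(-2.6667) + (-2.6667)·(-2.6667) + (-1.6667)·(-1.6667) + (5.3333)·(5.3333) + (-1.6667)·(-1.6667)) / 5 = 59.3333/5 = 11.8667
  S = [[8.6667, 1.3333],
 [1.3333, 11.8667]].

Step 3 — invert S. det(S) = 8.6667·11.8667 - (1.3333)² = 101.0667.
  S^{-1} = (1/det) · [[d, -b], [-b, a]] = [[0.1174, -0.0132],
 [-0.0132, 0.0858]].

Step 4 — quadratic form (x̄ - mu_0)^T · S^{-1} · (x̄ - mu_0):
  S^{-1} · (x̄ - mu_0) = (-0.1781, -0.0923),
  (x̄ - mu_0)^T · [...] = (-1.6667)·(-0.1781) + (-1.3333)·(-0.0923) = 0.42.

Step 5 — scale by n: T² = 6 · 0.42 = 2.5198.

T² ≈ 2.5198


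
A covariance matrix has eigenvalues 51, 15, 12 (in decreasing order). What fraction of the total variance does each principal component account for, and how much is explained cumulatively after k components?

Step 1 — total variance = trace(Sigma) = Σ λ_i = 51 + 15 + 12 = 78.

Step 2 — fraction explained by component i = λ_i / Σ λ:
  PC1: 51/78 = 0.6538
  PC2: 15/78 = 0.1923
  PC3: 12/78 = 0.1538

Step 3 — cumulative fraction after k components = (λ_1 + ... + λ_k) / Σ λ:
  k = 1: 51/78 = 0.6538
  k = 2: (51 + 15)/78 = 66/78 = 0.8462
  k = 3: (51 + 15 + 12)/78 = 78/78 = 1

Summary (fraction, with percent):

explained: PC1 0.6538 (65.38%), PC2 0.1923 (19.23%), PC3 0.1538 (15.38%);  cumulative: 0.6538, 0.8462, 1


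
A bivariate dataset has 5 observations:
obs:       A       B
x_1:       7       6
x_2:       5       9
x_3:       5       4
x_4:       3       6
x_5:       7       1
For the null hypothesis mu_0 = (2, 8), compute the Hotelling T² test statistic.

Step 1 — sample mean vector:
  mean(A) = (7 + 5 + 5 + 3 + 7) / 5 = 27/5 = 5.4
  mean(B) = (6 + 9 + 4 + 6 + 1) / 5 = 26/5 = 5.2
  x̄ = (5.4, 5.2),  deviation x̄ - mu_0 = (5.4, 5.2) - (2, 8) = (3.4, -2.8).

Step 2 — sample covariance matrix, S[i,j] = (1/(n-1)) · Σ_k (x_{k,i} - mean_i) · (x_{k,j} - mean_j), divisor n-1 = 4:
  S[A,A] = ((1.6)·(1.6) + (-0.4)·(-0.4) + (-0.4)·(-0.4) + (-2.4)·(-2.4) + (1.6)·(1.6)) / 4 = 11.2/4 = 2.8
  S[A,B] = ((1.6)·(0.8) + (-0.4)·(3.8) + (-0.4)·(-1.2) + (-2.4)·(0.8) + (1.6)·(-4.2)) / 4 = -8.4/4 = -2.1
  S[B,B] = ((0.8)·(0.8) + (3.8)·(3.8) + (-1.2)·(-1.2) + (0.8)·(0.8) + (-4.2)·(-4.2)) / 4 = 34.8/4 = 8.7
  S = [[2.8, -2.1],
 [-2.1, 8.7]].

Step 3 — invert S. det(S) = 2.8·8.7 - (-2.1)² = 19.95.
  S^{-1} = (1/det) · [[d, -b], [-b, a]] = [[0.4361, 0.1053],
 [0.1053, 0.1404]].

Step 4 — quadratic form (x̄ - mu_0)^T · S^{-1} · (x̄ - mu_0):
  S^{-1} · (x̄ - mu_0) = (1.188, -0.0351),
  (x̄ - mu_0)^T · [...] = (3.4)·(1.188) + (-2.8)·(-0.0351) = 4.1373.

Step 5 — scale by n: T² = 5 · 4.1373 = 20.6867.

T² ≈ 20.6867


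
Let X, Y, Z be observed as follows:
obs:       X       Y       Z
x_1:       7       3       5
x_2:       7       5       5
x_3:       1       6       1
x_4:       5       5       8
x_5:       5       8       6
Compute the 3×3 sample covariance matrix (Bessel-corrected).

Step 1 — column means:
  mean(X) = (7 + 7 + 1 + 5 + 5) / 5 = 25/5 = 5
  mean(Y) = (3 + 5 + 6 + 5 + 8) / 5 = 27/5 = 5.4
  mean(Z) = (5 + 5 + 1 + 8 + 6) / 5 = 25/5 = 5

Step 2 — sample covariance S[i,j] = (1/(n-1)) · Σ_k (x_{k,i} - mean_i) · (x_{k,j} - mean_j), with n-1 = 4.
  S[X,X] = ((2)·(2) + (2)·(2) + (-4)·(-4) + (0)·(0) + (0)·(0)) / 4 = 24/4 = 6
  S[X,Y] = ((2)·(-2.4) + (2)·(-0.4) + (-4)·(0.6) + (0)·(-0.4) + (0)·(2.6)) / 4 = -8/4 = -2
  S[X,Z] = ((2)·(0) + (2)·(0) + (-4)·(-4) + (0)·(3) + (0)·(1)) / 4 = 16/4 = 4
  S[Y,Y] = ((-2.4)·(-2.4) + (-0.4)·(-0.4) + (0.6)·(0.6) + (-0.4)·(-0.4) + (2.6)·(2.6)) / 4 = 13.2/4 = 3.3
  S[Y,Z] = ((-2.4)·(0) + (-0.4)·(0) + (0.6)·(-4) + (-0.4)·(3) + (2.6)·(1)) / 4 = -1/4 = -0.25
  S[Z,Z] = ((0)·(0) + (0)·(0) + (-4)·(-4) + (3)·(3) + (1)·(1)) / 4 = 26/4 = 6.5

S is symmetric (S[j,i] = S[i,j]). Assembling:

S = [[6, -2, 4],
 [-2, 3.3, -0.25],
 [4, -0.25, 6.5]]


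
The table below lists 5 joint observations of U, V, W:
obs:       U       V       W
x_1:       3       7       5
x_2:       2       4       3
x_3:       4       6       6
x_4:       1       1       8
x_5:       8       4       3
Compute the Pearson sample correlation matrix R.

Step 1 — column means:
  mean(U) = (3 + 2 + 4 + 1 + 8) / 5 = 18/5 = 3.6
  mean(V) = (7 + 4 + 6 + 1 + 4) / 5 = 22/5 = 4.4
  mean(W) = (5 + 3 + 6 + 8 + 3) / 5 = 25/5 = 5

Step 2 — sample variances and covariances s[i,j] = (1/(n-1)) · Σ_k (x_{k,i} - mean_i) · (x_{k,j} - mean_j), with n-1 = 4:
  s[U,U] = ((-0.6)·(-0.6) + (-1.6)·(-1.6) + (0.4)·(0.4) + (-2.6)·(-2.6) + (4.4)·(4.4)) / 4 = 29.2/4 = 7.3
  s[U,V] = ((-0.6)·(2.6) + (-1.6)·(-0.4) + (0.4)·(1.6) + (-2.6)·(-3.4) + (4.4)·(-0.4)) / 4 = 6.8/4 = 1.7
  s[U,W] = ((-0.6)·(0) + (-1.6)·(-2) + (0.4)·(1) + (-2.6)·(3) + (4.4)·(-2)) / 4 = -13/4 = -3.25
  s[V,V] = ((2.6)·(2.6) + (-0.4)·(-0.4) + (1.6)·(1.6) + (-3.4)·(-3.4) + (-0.4)·(-0.4)) / 4 = 21.2/4 = 5.3
  s[V,W] = ((2.6)·(0) + (-0.4)·(-2) + (1.6)·(1) + (-3.4)·(3) + (-0.4)·(-2)) / 4 = -7/4 = -1.75
  s[W,W] = ((0)·(0) + (-2)·(-2) + (1)·(1) + (3)·(3) + (-2)·(-2)) / 4 = 18/4 = 4.5
  Sample standard deviations s_i = √(s[i,i]):
  s(U) = √(7.3) = 2.7019
  s(V) = √(5.3) = 2.3022
  s(W) = √(4.5) = 2.1213

Step 3 — r_{ij} = s_{ij} / (s_i · s_j):
  r[U,U] = 1 (diagonal).
  r[U,V] = 1.7 / (2.7019 · 2.3022) = 1.7 / 6.2201 = 0.2733
  r[U,W] = -3.25 / (2.7019 · 2.1213) = -3.25 / 5.7315 = -0.567
  r[V,V] = 1 (diagonal).
  r[V,W] = -1.75 / (2.3022 · 2.1213) = -1.75 / 4.8836 = -0.3583
  r[W,W] = 1 (diagonal).

R is symmetric with unit diagonal. Assembling:

R = [[1, 0.2733, -0.567],
 [0.2733, 1, -0.3583],
 [-0.567, -0.3583, 1]]


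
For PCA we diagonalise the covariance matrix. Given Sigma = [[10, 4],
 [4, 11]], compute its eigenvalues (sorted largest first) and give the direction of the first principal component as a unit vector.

Step 1 — characteristic polynomial of 2×2 Sigma:
  det(Sigma - λI) = λ² - trace · λ + det = 0.
  trace = 10 + 11 = 21, det = 10·11 - (4)² = 94.
Step 2 — discriminant:
  Δ = trace² - 4·det = 441 - 376 = 65.
Step 3 — eigenvalues:
  λ = (trace ± √Δ)/2 = (21 ± 8.0623)/2,
  λ_1 = 14.5311,  λ_2 = 6.4689.

Step 4 — unit eigenvector for λ_1: solve (Sigma - λ_1 I)v = 0. First row:
  (10 - 14.5311)·v_x + (4)·v_y = 0, i.e. (-4.5311)·v_x + (4)·v_y = 0,
  so v ∝ (b, λ_1 - a) = (4, 4.5311) = u.
  ||u|| = √((4)² + (4.5311)²) = √(36.5311) ≈ 6.0441,
  v_1 = u/||u|| ≈ (0.6618, 0.7497) (||v_1|| = 1).

λ_1 = 14.5311,  λ_2 = 6.4689;  v_1 ≈ (0.6618, 0.7497)


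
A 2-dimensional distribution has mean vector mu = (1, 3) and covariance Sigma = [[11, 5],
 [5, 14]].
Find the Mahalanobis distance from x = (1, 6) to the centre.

Step 1 — centre the observation: (x - mu) = (0, 3).

Step 2 — invert Sigma. det(Sigma) = 11·14 - (5)² = 129.
  Sigma^{-1} = (1/det) · [[d, -b], [-b, a]] = [[0.1085, -0.0388],
 [-0.0388, 0.0853]].

Step 3 — form the quadratic (x - mu)^T · Sigma^{-1} · (x - mu):
  Sigma^{-1} · (x - mu) = (-0.1163, 0.2558).
  (x - mu)^T · [Sigma^{-1} · (x - mu)] = (0)·(-0.1163) + (3)·(0.2558) = 0.7674.

Step 4 — take square root: d = √(0.7674) ≈ 0.876.

d(x, mu) = √(0.7674) ≈ 0.876


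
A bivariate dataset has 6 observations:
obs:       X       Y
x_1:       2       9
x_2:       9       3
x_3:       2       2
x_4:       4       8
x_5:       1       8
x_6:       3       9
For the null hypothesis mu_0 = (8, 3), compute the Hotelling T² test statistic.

Step 1 — sample mean vector:
  mean(X) = (2 + 9 + 2 + 4 + 1 + 3) / 6 = 21/6 = 3.5
  mean(Y) = (9 + 3 + 2 + 8 + 8 + 9) / 6 = 39/6 = 6.5
  x̄ = (3.5, 6.5),  deviation x̄ - mu_0 = (3.5, 6.5) - (8, 3) = (-4.5, 3.5).

Step 2 — sample covariance matrix, S[i,j] = (1/(n-1)) · Σ_k (x_{k,i} - mean_i) · (x_{k,j} - mean_j), divisor n-1 = 5:
  S[X,X] = ((-1.5)·(-1.5) + (5.5)·(5.5) + (-1.5)·(-1.5) + (0.5)·(0.5) + (-2.5)·(-2.5) + (-0.5)·(-0.5)) / 5 = 41.5/5 = 8.3
  S[X,Y] = ((-1.5)·(2.5) + (5.5)·(-3.5) + (-1.5)·(-4.5) + (0.5)·(1.5) + (-2.5)·(1.5) + (-0.5)·(2.5)) / 5 = -20.5/5 = -4.1
  S[Y,Y] = ((2.5)·(2.5) + (-3.5)·(-3.5) + (-4.5)·(-4.5) + (1.5)·(1.5) + (1.5)·(1.5) + (2.5)·(2.5)) / 5 = 49.5/5 = 9.9
  S = [[8.3, -4.1],
 [-4.1, 9.9]].

Step 3 — invert S. det(S) = 8.3·9.9 - (-4.1)² = 65.36.
  S^{-1} = (1/det) · [[d, -b], [-b, a]] = [[0.1515, 0.0627],
 [0.0627, 0.127]].

Step 4 — quadratic form (x̄ - mu_0)^T · S^{-1} · (x̄ - mu_0):
  S^{-1} · (x̄ - mu_0) = (-0.4621, 0.1622),
  (x̄ - mu_0)^T · [...] = (-4.5)·(-0.4621) + (3.5)·(0.1622) = 2.6469.

Step 5 — scale by n: T² = 6 · 2.6469 = 15.8813.

T² ≈ 15.8813


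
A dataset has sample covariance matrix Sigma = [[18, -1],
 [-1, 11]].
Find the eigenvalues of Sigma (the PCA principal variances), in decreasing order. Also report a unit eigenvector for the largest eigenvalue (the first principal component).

Step 1 — characteristic polynomial of 2×2 Sigma:
  det(Sigma - λI) = λ² - trace · λ + det = 0.
  trace = 18 + 11 = 29, det = 18·11 - (-1)² = 197.
Step 2 — discriminant:
  Δ = trace² - 4·det = 841 - 788 = 53.
Step 3 — eigenvalues:
  λ = (trace ± √Δ)/2 = (29 ± 7.2801)/2,
  λ_1 = 18.1401,  λ_2 = 10.8599.

Step 4 — unit eigenvector for λ_1: solve (Sigma - λ_1 I)v = 0. First row:
  (18 - 18.1401)·v_x + (-1)·v_y = 0, i.e. (-0.1401)·v_x + (-1)·v_y = 0,
  so v ∝ (b, λ_1 - a) = (-1, 0.1401); multiply by -1 so the first entry is positive: u = (1, -0.1401).
  ||u|| = √((1)² + (-0.1401)²) = √(1.0196) ≈ 1.0098,
  v_1 = u/||u|| ≈ (0.9903, -0.1387) (||v_1|| = 1).

λ_1 = 18.1401,  λ_2 = 10.8599;  v_1 ≈ (0.9903, -0.1387)


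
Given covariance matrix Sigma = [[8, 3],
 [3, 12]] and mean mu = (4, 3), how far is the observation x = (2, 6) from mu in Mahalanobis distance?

Step 1 — centre the observation: (x - mu) = (-2, 3).

Step 2 — invert Sigma. det(Sigma) = 8·12 - (3)² = 87.
  Sigma^{-1} = (1/det) · [[d, -b], [-b, a]] = [[0.1379, -0.0345],
 [-0.0345, 0.092]].

Step 3 — form the quadratic (x - mu)^T · Sigma^{-1} · (x - mu):
  Sigma^{-1} · (x - mu) = (-0.3793, 0.3448).
  (x - mu)^T · [Sigma^{-1} · (x - mu)] = (-2)·(-0.3793) + (3)·(0.3448) = 1.7931.

Step 4 — take square root: d = √(1.7931) ≈ 1.3391.

d(x, mu) = √(1.7931) ≈ 1.3391


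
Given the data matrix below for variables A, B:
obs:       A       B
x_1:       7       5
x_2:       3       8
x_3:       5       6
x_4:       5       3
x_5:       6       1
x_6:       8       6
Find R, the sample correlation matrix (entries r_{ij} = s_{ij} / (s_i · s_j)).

Step 1 — column means:
  mean(A) = (7 + 3 + 5 + 5 + 6 + 8) / 6 = 34/6 = 5.6667
  mean(B) = (5 + 8 + 6 + 3 + 1 + 6) / 6 = 29/6 = 4.8333

Step 2 — sample variances and covariances s[i,j] = (1/(n-1)) · Σ_k (x_{k,i} - mean_i) · (x_{k,j} - mean_j), with n-1 = 5:
  s[A,A] = ((1.3333)·(1.3333) + (-2.6667)·(-2.6667) + (-0.6667)·(-0.6667) + (-0.6667)·(-0.6667) + (0.3333)·(0.3333) + (2.3333)·(2.3333)) / 5 = 15.3333/5 = 3.0667
  s[A,B] = ((1.3333)·(0.1667) + (-2.6667)·(3.1667) + (-0.6667)·(1.1667) + (-0.6667)·(-1.8333) + (0.3333)·(-3.8333) + (2.3333)·(1.1667)) / 5 = -6.3333/5 = -1.2667
  s[B,B] = ((0.1667)·(0.1667) + (3.1667)·(3.1667) + (1.1667)·(1.1667) + (-1.8333)·(-1.8333) + (-3.8333)·(-3.8333) + (1.1667)·(1.1667)) / 5 = 30.8333/5 = 6.1667
  Sample standard deviations s_i = √(s[i,i]):
  s(A) = √(3.0667) = 1.7512
  s(B) = √(6.1667) = 2.4833

Step 3 — r_{ij} = s_{ij} / (s_i · s_j):
  r[A,A] = 1 (diagonal).
  r[A,B] = -1.2667 / (1.7512 · 2.4833) = -1.2667 / 4.3487 = -0.2913
  r[B,B] = 1 (diagonal).

R is symmetric with unit diagonal. Assembling:

R = [[1, -0.2913],
 [-0.2913, 1]]


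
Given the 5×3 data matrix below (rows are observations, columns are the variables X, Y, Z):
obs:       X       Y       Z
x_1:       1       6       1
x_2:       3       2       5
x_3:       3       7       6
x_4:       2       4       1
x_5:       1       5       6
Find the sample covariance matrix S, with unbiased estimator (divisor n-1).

Step 1 — column means:
  mean(X) = (1 + 3 + 3 + 2 + 1) / 5 = 10/5 = 2
  mean(Y) = (6 + 2 + 7 + 4 + 5) / 5 = 24/5 = 4.8
  mean(Z) = (1 + 5 + 6 + 1 + 6) / 5 = 19/5 = 3.8

Step 2 — sample covariance S[i,j] = (1/(n-1)) · Σ_k (x_{k,i} - mean_i) · (x_{k,j} - mean_j), with n-1 = 4.
  S[X,X] = ((-1)·(-1) + (1)·(1) + (1)·(1) + (0)·(0) + (-1)·(-1)) / 4 = 4/4 = 1
  S[X,Y] = ((-1)·(1.2) + (1)·(-2.8) + (1)·(2.2) + (0)·(-0.8) + (-1)·(0.2)) / 4 = -2/4 = -0.5
  S[X,Z] = ((-1)·(-2.8) + (1)·(1.2) + (1)·(2.2) + (0)·(-2.8) + (-1)·(2.2)) / 4 = 4/4 = 1
  S[Y,Y] = ((1.2)·(1.2) + (-2.8)·(-2.8) + (2.2)·(2.2) + (-0.8)·(-0.8) + (0.2)·(0.2)) / 4 = 14.8/4 = 3.7
  S[Y,Z] = ((1.2)·(-2.8) + (-2.8)·(1.2) + (2.2)·(2.2) + (-0.8)·(-2.8) + (0.2)·(2.2)) / 4 = 0.8/4 = 0.2
  S[Z,Z] = ((-2.8)·(-2.8) + (1.2)·(1.2) + (2.2)·(2.2) + (-2.8)·(-2.8) + (2.2)·(2.2)) / 4 = 26.8/4 = 6.7

S is symmetric (S[j,i] = S[i,j]). Assembling:

S = [[1, -0.5, 1],
 [-0.5, 3.7, 0.2],
 [1, 0.2, 6.7]]


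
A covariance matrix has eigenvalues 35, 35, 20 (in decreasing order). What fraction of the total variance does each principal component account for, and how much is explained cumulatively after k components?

Step 1 — total variance = trace(Sigma) = Σ λ_i = 35 + 35 + 20 = 90.

Step 2 — fraction explained by component i = λ_i / Σ λ:
  PC1: 35/90 = 0.3889
  PC2: 35/90 = 0.3889
  PC3: 20/90 = 0.2222

Step 3 — cumulative fraction after k components = (λ_1 + ... + λ_k) / Σ λ:
  k = 1: 35/90 = 0.3889
  k = 2: (35 + 35)/90 = 70/90 = 0.7778
  k = 3: (35 + 35 + 20)/90 = 90/90 = 1

Summary (fraction, with percent):

explained: PC1 0.3889 (38.89%), PC2 0.3889 (38.89%), PC3 0.2222 (22.22%);  cumulative: 0.3889, 0.7778, 1


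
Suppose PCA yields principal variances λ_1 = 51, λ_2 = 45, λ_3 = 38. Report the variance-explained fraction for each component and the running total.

Step 1 — total variance = trace(Sigma) = Σ λ_i = 51 + 45 + 38 = 134.

Step 2 — fraction explained by component i = λ_i / Σ λ:
  PC1: 51/134 = 0.3806
  PC2: 45/134 = 0.3358
  PC3: 38/134 = 0.2836

Step 3 — cumulative fraction after k components = (λ_1 + ... + λ_k) / Σ λ:
  k = 1: 51/134 = 0.3806
  k = 2: (51 + 45)/134 = 96/134 = 0.7164
  k = 3: (51 + 45 + 38)/134 = 134/134 = 1

Summary (fraction, with percent):

explained: PC1 0.3806 (38.06%), PC2 0.3358 (33.58%), PC3 0.2836 (28.36%);  cumulative: 0.3806, 0.7164, 1


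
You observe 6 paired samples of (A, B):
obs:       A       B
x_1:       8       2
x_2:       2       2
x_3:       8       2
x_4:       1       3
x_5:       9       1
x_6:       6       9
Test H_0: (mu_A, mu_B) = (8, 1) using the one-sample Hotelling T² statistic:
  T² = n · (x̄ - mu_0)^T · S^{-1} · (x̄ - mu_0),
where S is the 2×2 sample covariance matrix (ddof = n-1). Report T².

Step 1 — sample mean vector:
  mean(A) = (8 + 2 + 8 + 1 + 9 + 6) / 6 = 34/6 = 5.6667
  mean(B) = (2 + 2 + 2 + 3 + 1 + 9) / 6 = 19/6 = 3.1667
  x̄ = (5.6667, 3.1667),  deviation x̄ - mu_0 = (5.6667, 3.1667) - (8, 1) = (-2.3333, 2.1667).

Step 2 — sample covariance matrix, S[i,j] = (1/(n-1)) · Σ_k (x_{k,i} - mean_i) · (x_{k,j} - mean_j), divisor n-1 = 5:
  S[A,A] = ((2.3333)·(2.3333) + (-3.6667)·(-3.6667) + (2.3333)·(2.3333) + (-4.6667)·(-4.6667) + (3.3333)·(3.3333) + (0.3333)·(0.3333)) / 5 = 57.3333/5 = 11.4667
  S[A,B] = ((2.3333)·(-1.1667) + (-3.6667)·(-1.1667) + (2.3333)·(-1.1667) + (-4.6667)·(-0.1667) + (3.3333)·(-2.1667) + (0.3333)·(5.8333)) / 5 = -5.6667/5 = -1.1333
  S[B,B] = ((-1.1667)·(-1.1667) + (-1.1667)·(-1.1667) + (-1.1667)·(-1.1667) + (-0.1667)·(-0.1667) + (-2.1667)·(-2.1667) + (5.8333)·(5.8333)) / 5 = 42.8333/5 = 8.5667
  S = [[11.4667, -1.1333],
 [-1.1333, 8.5667]].

Step 3 — invert S. det(S) = 11.4667·8.5667 - (-1.1333)² = 96.9467.
  S^{-1} = (1/det) · [[d, -b], [-b, a]] = [[0.0884, 0.0117],
 [0.0117, 0.1183]].

Step 4 — quadratic form (x̄ - mu_0)^T · S^{-1} · (x̄ - mu_0):
  S^{-1} · (x̄ - mu_0) = (-0.1809, 0.229),
  (x̄ - mu_0)^T · [...] = (-2.3333)·(-0.1809) + (2.1667)·(0.229) = 0.9181.

Step 5 — scale by n: T² = 6 · 0.9181 = 5.5089.

T² ≈ 5.5089


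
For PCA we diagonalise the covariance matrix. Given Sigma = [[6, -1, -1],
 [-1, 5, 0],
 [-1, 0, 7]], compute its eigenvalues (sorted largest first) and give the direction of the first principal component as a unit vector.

Step 1 — characteristic polynomial p(λ) = det(λI - Sigma) = λ³ - tr·λ² + c_1·λ - det, where tr = trace, c_1 = sum of the principal 2×2 minors, det = det(Sigma):
  tr = 6 + 5 + 7 = 18,
  c_1 = (6·5 - (-1)²) + (6·7 - (-1)²) + (5·7 - (0)²) = 29 + 41 + 35 = 105,
  det = 6·(5·7 - (0)²) - (-1)·((-1)·7 - (0)·(-1)) + (-1)·((-1)·(0) - 5·(-1)) = 6·(35) - (-1)·(-7) + (-1)·(5) = 198.
  So p(λ) = λ³ - 18λ² + 105λ - 198.
Step 2 — look for an integer root (rational root theorem: any rational root is an integer divisor of 198). Testing λ = 6:
  p(6) = 216 - 648 + 630 - 198 = 0  ✓
  Dividing out (λ - 6): p(λ) = (λ - 6)(λ² - 12λ + 33).
Step 3 — remaining eigenvalues from the quadratic λ² - 12λ + 33 = 0:
  Δ = 12² - 4·33 = 144 - 132 = 12,  λ = (12 ± √12)/2 = (12 ± 3.4641)/2 ≈ 7.7321 or 4.2679.
  Sorted: λ_1 = 7.7321,  λ_2 = 6,  λ_3 = 4.2679  (check: sum = 18 = tr ✓).

Step 4 — unit eigenvector for λ_1 ≈ 7.7321: v spans the null space of (Sigma - λ_1 I), whose rows are
  r_1 = (-1.7321, -1, -1),  r_2 = (-1, -2.7321, 0),  r_3 = (-1, 0, -0.7321).
  v is orthogonal to every row, so take v ∝ r_1 × r_2 = ((-1)·(0) - (-1)·(-2.7321), (-1)·(-1) - (-1.7321)·(0), (-1.7321)·(-2.7321) - (-1)·(-1)) ≈ (-2.7321, 1, 3.7321).
  Rescale (multiply by -1 so the first nonzero entry is positive): u = (2.7321, -1, -3.7321).
  ||u|| = √((2.7321)² + (-1)² + (-3.7321)²) = √(22.3923) ≈ 4.7321,  v_1 = u/||u|| ≈ (0.5774, -0.2113, -0.7887) (||v_1|| = 1).

λ_1 = 7.7321,  λ_2 = 6,  λ_3 = 4.2679;  v_1 ≈ (0.5774, -0.2113, -0.7887)


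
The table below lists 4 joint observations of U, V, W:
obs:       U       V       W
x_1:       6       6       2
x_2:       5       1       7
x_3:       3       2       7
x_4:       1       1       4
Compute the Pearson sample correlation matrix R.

Step 1 — column means:
  mean(U) = (6 + 5 + 3 + 1) / 4 = 15/4 = 3.75
  mean(V) = (6 + 1 + 2 + 1) / 4 = 10/4 = 2.5
  mean(W) = (2 + 7 + 7 + 4) / 4 = 20/4 = 5

Step 2 — sample variances and covariances s[i,j] = (1/(n-1)) · Σ_k (x_{k,i} - mean_i) · (x_{k,j} - mean_j), with n-1 = 3:
  s[U,U] = ((2.25)·(2.25) + (1.25)·(1.25) + (-0.75)·(-0.75) + (-2.75)·(-2.75)) / 3 = 14.75/3 = 4.9167
  s[U,V] = ((2.25)·(3.5) + (1.25)·(-1.5) + (-0.75)·(-0.5) + (-2.75)·(-1.5)) / 3 = 10.5/3 = 3.5
  s[U,W] = ((2.25)·(-3) + (1.25)·(2) + (-0.75)·(2) + (-2.75)·(-1)) / 3 = -3/3 = -1
  s[V,V] = ((3.5)·(3.5) + (-1.5)·(-1.5) + (-0.5)·(-0.5) + (-1.5)·(-1.5)) / 3 = 17/3 = 5.6667
  s[V,W] = ((3.5)·(-3) + (-1.5)·(2) + (-0.5)·(2) + (-1.5)·(-1)) / 3 = -13/3 = -4.3333
  s[W,W] = ((-3)·(-3) + (2)·(2) + (2)·(2) + (-1)·(-1)) / 3 = 18/3 = 6
  Sample standard deviations s_i = √(s[i,i]):
  s(U) = √(4.9167) = 2.2174
  s(V) = √(5.6667) = 2.3805
  s(W) = √(6) = 2.4495

Step 3 — r_{ij} = s_{ij} / (s_i · s_j):
  r[U,U] = 1 (diagonal).
  r[U,V] = 3.5 / (2.2174 · 2.3805) = 3.5 / 5.2784 = 0.6631
  r[U,W] = -1 / (2.2174 · 2.4495) = -1 / 5.4314 = -0.1841
  r[V,V] = 1 (diagonal).
  r[V,W] = -4.3333 / (2.3805 · 2.4495) = -4.3333 / 5.831 = -0.7432
  r[W,W] = 1 (diagonal).

R is symmetric with unit diagonal. Assembling:

R = [[1, 0.6631, -0.1841],
 [0.6631, 1, -0.7432],
 [-0.1841, -0.7432, 1]]


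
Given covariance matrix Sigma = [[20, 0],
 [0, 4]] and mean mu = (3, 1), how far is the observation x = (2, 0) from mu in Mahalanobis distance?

Step 1 — centre the observation: (x - mu) = (-1, -1).

Step 2 — invert Sigma. det(Sigma) = 20·4 - (0)² = 80.
  Sigma^{-1} = (1/det) · [[d, -b], [-b, a]] = [[0.05, 0],
 [0, 0.25]].

Step 3 — form the quadratic (x - mu)^T · Sigma^{-1} · (x - mu):
  Sigma^{-1} · (x - mu) = (-0.05, -0.25).
  (x - mu)^T · [Sigma^{-1} · (x - mu)] = (-1)·(-0.05) + (-1)·(-0.25) = 0.3.

Step 4 — take square root: d = √(0.3) ≈ 0.5477.

d(x, mu) = √(0.3) ≈ 0.5477


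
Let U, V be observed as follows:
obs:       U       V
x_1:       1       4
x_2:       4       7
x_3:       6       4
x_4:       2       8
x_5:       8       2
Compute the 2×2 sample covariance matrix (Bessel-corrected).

Step 1 — column means:
  mean(U) = (1 + 4 + 6 + 2 + 8) / 5 = 21/5 = 4.2
  mean(V) = (4 + 7 + 4 + 8 + 2) / 5 = 25/5 = 5

Step 2 — sample covariance S[i,j] = (1/(n-1)) · Σ_k (x_{k,i} - mean_i) · (x_{k,j} - mean_j), with n-1 = 4.
  S[U,U] = ((-3.2)·(-3.2) + (-0.2)·(-0.2) + (1.8)·(1.8) + (-2.2)·(-2.2) + (3.8)·(3.8)) / 4 = 32.8/4 = 8.2
  S[U,V] = ((-3.2)·(-1) + (-0.2)·(2) + (1.8)·(-1) + (-2.2)·(3) + (3.8)·(-3)) / 4 = -17/4 = -4.25
  S[V,V] = ((-1)·(-1) + (2)·(2) + (-1)·(-1) + (3)·(3) + (-3)·(-3)) / 4 = 24/4 = 6

S is symmetric (S[j,i] = S[i,j]). Assembling:

S = [[8.2, -4.25],
 [-4.25, 6]]


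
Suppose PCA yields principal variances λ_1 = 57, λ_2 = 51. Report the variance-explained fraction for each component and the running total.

Step 1 — total variance = trace(Sigma) = Σ λ_i = 57 + 51 = 108.

Step 2 — fraction explained by component i = λ_i / Σ λ:
  PC1: 57/108 = 0.5278
  PC2: 51/108 = 0.4722

Step 3 — cumulative fraction after k components = (λ_1 + ... + λ_k) / Σ λ:
  k = 1: 57/108 = 0.5278
  k = 2: (57 + 51)/108 = 108/108 = 1

Summary (fraction, with percent):

explained: PC1 0.5278 (52.78%), PC2 0.4722 (47.22%);  cumulative: 0.5278, 1


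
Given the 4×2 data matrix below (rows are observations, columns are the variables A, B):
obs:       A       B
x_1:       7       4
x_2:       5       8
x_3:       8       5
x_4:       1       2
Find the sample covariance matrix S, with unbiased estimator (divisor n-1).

Step 1 — column means:
  mean(A) = (7 + 5 + 8 + 1) / 4 = 21/4 = 5.25
  mean(B) = (4 + 8 + 5 + 2) / 4 = 19/4 = 4.75

Step 2 — sample covariance S[i,j] = (1/(n-1)) · Σ_k (x_{k,i} - mean_i) · (x_{k,j} - mean_j), with n-1 = 3.
  S[A,A] = ((1.75)·(1.75) + (-0.25)·(-0.25) + (2.75)·(2.75) + (-4.25)·(-4.25)) / 3 = 28.75/3 = 9.5833
  S[A,B] = ((1.75)·(-0.75) + (-0.25)·(3.25) + (2.75)·(0.25) + (-4.25)·(-2.75)) / 3 = 10.25/3 = 3.4167
  S[B,B] = ((-0.75)·(-0.75) + (3.25)·(3.25) + (0.25)·(0.25) + (-2.75)·(-2.75)) / 3 = 18.75/3 = 6.25

S is symmetric (S[j,i] = S[i,j]). Assembling:

S = [[9.5833, 3.4167],
 [3.4167, 6.25]]


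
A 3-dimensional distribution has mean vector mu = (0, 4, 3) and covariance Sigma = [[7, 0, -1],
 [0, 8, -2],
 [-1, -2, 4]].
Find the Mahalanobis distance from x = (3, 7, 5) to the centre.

Step 1 — centre the observation: (x - mu) = (3, 3, 2).

Step 2 — invert Sigma (cofactor / det for 3×3, or solve directly):
  Sigma^{-1} = [[0.1489, 0.0106, 0.0426],
 [0.0106, 0.1436, 0.0745],
 [0.0426, 0.0745, 0.2979]].

Step 3 — form the quadratic (x - mu)^T · Sigma^{-1} · (x - mu):
  Sigma^{-1} · (x - mu) = (0.5638, 0.6117, 0.9468).
  (x - mu)^T · [Sigma^{-1} · (x - mu)] = (3)·(0.5638) + (3)·(0.6117) + (2)·(0.9468) = 5.4202.

Step 4 — take square root: d = √(5.4202) ≈ 2.3281.

d(x, mu) = √(5.4202) ≈ 2.3281


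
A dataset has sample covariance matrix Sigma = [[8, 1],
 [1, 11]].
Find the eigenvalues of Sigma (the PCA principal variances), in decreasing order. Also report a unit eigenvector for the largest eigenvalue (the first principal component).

Step 1 — characteristic polynomial of 2×2 Sigma:
  det(Sigma - λI) = λ² - trace · λ + det = 0.
  trace = 8 + 11 = 19, det = 8·11 - (1)² = 87.
Step 2 — discriminant:
  Δ = trace² - 4·det = 361 - 348 = 13.
Step 3 — eigenvalues:
  λ = (trace ± √Δ)/2 = (19 ± 3.6056)/2,
  λ_1 = 11.3028,  λ_2 = 7.6972.

Step 4 — unit eigenvector for λ_1: solve (Sigma - λ_1 I)v = 0. First row:
  (8 - 11.3028)·v_x + (1)·v_y = 0, i.e. (-3.3028)·v_x + (1)·v_y = 0,
  so v ∝ (b, λ_1 - a) = (1, 3.3028) = u.
  ||u|| = √((1)² + (3.3028)²) = √(11.9083) ≈ 3.4508,
  v_1 = u/||u|| ≈ (0.2898, 0.9571) (||v_1|| = 1).

λ_1 = 11.3028,  λ_2 = 7.6972;  v_1 ≈ (0.2898, 0.9571)


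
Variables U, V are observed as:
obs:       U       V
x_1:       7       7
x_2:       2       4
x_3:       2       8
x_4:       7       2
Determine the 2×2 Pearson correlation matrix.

Step 1 — column means:
  mean(U) = (7 + 2 + 2 + 7) / 4 = 18/4 = 4.5
  mean(V) = (7 + 4 + 8 + 2) / 4 = 21/4 = 5.25

Step 2 — sample variances and covariances s[i,j] = (1/(n-1)) · Σ_k (x_{k,i} - mean_i) · (x_{k,j} - mean_j), with n-1 = 3:
  s[U,U] = ((2.5)·(2.5) + (-2.5)·(-2.5) + (-2.5)·(-2.5) + (2.5)·(2.5)) / 3 = 25/3 = 8.3333
  s[U,V] = ((2.5)·(1.75) + (-2.5)·(-1.25) + (-2.5)·(2.75) + (2.5)·(-3.25)) / 3 = -7.5/3 = -2.5
  s[V,V] = ((1.75)·(1.75) + (-1.25)·(-1.25) + (2.75)·(2.75) + (-3.25)·(-3.25)) / 3 = 22.75/3 = 7.5833
  Sample standard deviations s_i = √(s[i,i]):
  s(U) = √(8.3333) = 2.8868
  s(V) = √(7.5833) = 2.7538

Step 3 — r_{ij} = s_{ij} / (s_i · s_j):
  r[U,U] = 1 (diagonal).
  r[U,V] = -2.5 / (2.8868 · 2.7538) = -2.5 / 7.9495 = -0.3145
  r[V,V] = 1 (diagonal).

R is symmetric with unit diagonal. Assembling:

R = [[1, -0.3145],
 [-0.3145, 1]]


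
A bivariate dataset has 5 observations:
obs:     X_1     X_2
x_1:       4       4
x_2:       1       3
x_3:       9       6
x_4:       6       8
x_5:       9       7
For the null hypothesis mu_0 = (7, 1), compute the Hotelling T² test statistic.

Step 1 — sample mean vector:
  mean(X_1) = (4 + 1 + 9 + 6 + 9) / 5 = 29/5 = 5.8
  mean(X_2) = (4 + 3 + 6 + 8 + 7) / 5 = 28/5 = 5.6
  x̄ = (5.8, 5.6),  deviation x̄ - mu_0 = (5.8, 5.6) - (7, 1) = (-1.2, 4.6).

Step 2 — sample covariance matrix, S[i,j] = (1/(n-1)) · Σ_k (x_{k,i} - mean_i) · (x_{k,j} - mean_j), divisor n-1 = 4:
  S[X_1,X_1] = ((-1.8)·(-1.8) + (-4.8)·(-4.8) + (3.2)·(3.2) + (0.2)·(0.2) + (3.2)·(3.2)) / 4 = 46.8/4 = 11.7
  S[X_1,X_2] = ((-1.8)·(-1.6) + (-4.8)·(-2.6) + (3.2)·(0.4) + (0.2)·(2.4) + (3.2)·(1.4)) / 4 = 21.6/4 = 5.4
  S[X_2,X_2] = ((-1.6)·(-1.6) + (-2.6)·(-2.6) + (0.4)·(0.4) + (2.4)·(2.4) + (1.4)·(1.4)) / 4 = 17.2/4 = 4.3
  S = [[11.7, 5.4],
 [5.4, 4.3]].

Step 3 — invert S. det(S) = 11.7·4.3 - (5.4)² = 21.15.
  S^{-1} = (1/det) · [[d, -b], [-b, a]] = [[0.2033, -0.2553],
 [-0.2553, 0.5532]].

Step 4 — quadratic form (x̄ - mu_0)^T · S^{-1} · (x̄ - mu_0):
  S^{-1} · (x̄ - mu_0) = (-1.4184, 2.8511),
  (x̄ - mu_0)^T · [...] = (-1.2)·(-1.4184) + (4.6)·(2.8511) = 14.817.

Step 5 — scale by n: T² = 5 · 14.817 = 74.0851.

T² ≈ 74.0851


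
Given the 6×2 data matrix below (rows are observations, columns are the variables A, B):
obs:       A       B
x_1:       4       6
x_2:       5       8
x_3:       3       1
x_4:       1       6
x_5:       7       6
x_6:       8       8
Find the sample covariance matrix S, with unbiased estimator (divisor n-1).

Step 1 — column means:
  mean(A) = (4 + 5 + 3 + 1 + 7 + 8) / 6 = 28/6 = 4.6667
  mean(B) = (6 + 8 + 1 + 6 + 6 + 8) / 6 = 35/6 = 5.8333

Step 2 — sample covariance S[i,j] = (1/(n-1)) · Σ_k (x_{k,i} - mean_i) · (x_{k,j} - mean_j), with n-1 = 5.
  S[A,A] = ((-0.6667)·(-0.6667) + (0.3333)·(0.3333) + (-1.6667)·(-1.6667) + (-3.6667)·(-3.6667) + (2.3333)·(2.3333) + (3.3333)·(3.3333)) / 5 = 33.3333/5 = 6.6667
  S[A,B] = ((-0.6667)·(0.1667) + (0.3333)·(2.1667) + (-1.6667)·(-4.8333) + (-3.6667)·(0.1667) + (2.3333)·(0.1667) + (3.3333)·(2.1667)) / 5 = 15.6667/5 = 3.1333
  S[B,B] = ((0.1667)·(0.1667) + (2.1667)·(2.1667) + (-4.8333)·(-4.8333) + (0.1667)·(0.1667) + (0.1667)·(0.1667) + (2.1667)·(2.1667)) / 5 = 32.8333/5 = 6.5667

S is symmetric (S[j,i] = S[i,j]). Assembling:

S = [[6.6667, 3.1333],
 [3.1333, 6.5667]]


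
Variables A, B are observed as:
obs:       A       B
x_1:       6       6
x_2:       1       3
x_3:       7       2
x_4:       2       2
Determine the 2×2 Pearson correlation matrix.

Step 1 — column means:
  mean(A) = (6 + 1 + 7 + 2) / 4 = 16/4 = 4
  mean(B) = (6 + 3 + 2 + 2) / 4 = 13/4 = 3.25

Step 2 — sample variances and covariances s[i,j] = (1/(n-1)) · Σ_k (x_{k,i} - mean_i) · (x_{k,j} - mean_j), with n-1 = 3:
  s[A,A] = ((2)·(2) + (-3)·(-3) + (3)·(3) + (-2)·(-2)) / 3 = 26/3 = 8.6667
  s[A,B] = ((2)·(2.75) + (-3)·(-0.25) + (3)·(-1.25) + (-2)·(-1.25)) / 3 = 5/3 = 1.6667
  s[B,B] = ((2.75)·(2.75) + (-0.25)·(-0.25) + (-1.25)·(-1.25) + (-1.25)·(-1.25)) / 3 = 10.75/3 = 3.5833
  Sample standard deviations s_i = √(s[i,i]):
  s(A) = √(8.6667) = 2.9439
  s(B) = √(3.5833) = 1.893

Step 3 — r_{ij} = s_{ij} / (s_i · s_j):
  r[A,A] = 1 (diagonal).
  r[A,B] = 1.6667 / (2.9439 · 1.893) = 1.6667 / 5.5728 = 0.2991
  r[B,B] = 1 (diagonal).

R is symmetric with unit diagonal. Assembling:

R = [[1, 0.2991],
 [0.2991, 1]]


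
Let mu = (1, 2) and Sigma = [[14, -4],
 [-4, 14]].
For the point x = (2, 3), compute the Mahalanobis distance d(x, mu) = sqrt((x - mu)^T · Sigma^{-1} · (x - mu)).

Step 1 — centre the observation: (x - mu) = (1, 1).

Step 2 — invert Sigma. det(Sigma) = 14·14 - (-4)² = 180.
  Sigma^{-1} = (1/det) · [[d, -b], [-b, a]] = [[0.0778, 0.0222],
 [0.0222, 0.0778]].

Step 3 — form the quadratic (x - mu)^T · Sigma^{-1} · (x - mu):
  Sigma^{-1} · (x - mu) = (0.1, 0.1).
  (x - mu)^T · [Sigma^{-1} · (x - mu)] = (1)·(0.1) + (1)·(0.1) = 0.2.

Step 4 — take square root: d = √(0.2) ≈ 0.4472.

d(x, mu) = √(0.2) ≈ 0.4472


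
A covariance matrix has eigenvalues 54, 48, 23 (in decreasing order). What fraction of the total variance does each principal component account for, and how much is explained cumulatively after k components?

Step 1 — total variance = trace(Sigma) = Σ λ_i = 54 + 48 + 23 = 125.

Step 2 — fraction explained by component i = λ_i / Σ λ:
  PC1: 54/125 = 0.432
  PC2: 48/125 = 0.384
  PC3: 23/125 = 0.184

Step 3 — cumulative fraction after k components = (λ_1 + ... + λ_k) / Σ λ:
  k = 1: 54/125 = 0.432
  k = 2: (54 + 48)/125 = 102/125 = 0.816
  k = 3: (54 + 48 + 23)/125 = 125/125 = 1

Summary (fraction, with percent):

explained: PC1 0.432 (43.2%), PC2 0.384 (38.4%), PC3 0.184 (18.4%);  cumulative: 0.432, 0.816, 1


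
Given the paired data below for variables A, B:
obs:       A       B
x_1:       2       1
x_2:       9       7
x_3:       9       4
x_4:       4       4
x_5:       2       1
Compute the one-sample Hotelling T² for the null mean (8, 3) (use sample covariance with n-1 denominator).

Step 1 — sample mean vector:
  mean(A) = (2 + 9 + 9 + 4 + 2) / 5 = 26/5 = 5.2
  mean(B) = (1 + 7 + 4 + 4 + 1) / 5 = 17/5 = 3.4
  x̄ = (5.2, 3.4),  deviation x̄ - mu_0 = (5.2, 3.4) - (8, 3) = (-2.8, 0.4).

Step 2 — sample covariance matrix, S[i,j] = (1/(n-1)) · Σ_k (x_{k,i} - mean_i) · (x_{k,j} - mean_j), divisor n-1 = 4:
  S[A,A] = ((-3.2)·(-3.2) + (3.8)·(3.8) + (3.8)·(3.8) + (-1.2)·(-1.2) + (-3.2)·(-3.2)) / 4 = 50.8/4 = 12.7
  S[A,B] = ((-3.2)·(-2.4) + (3.8)·(3.6) + (3.8)·(0.6) + (-1.2)·(0.6) + (-3.2)·(-2.4)) / 4 = 30.6/4 = 7.65
  S[B,B] = ((-2.4)·(-2.4) + (3.6)·(3.6) + (0.6)·(0.6) + (0.6)·(0.6) + (-2.4)·(-2.4)) / 4 = 25.2/4 = 6.3
  S = [[12.7, 7.65],
 [7.65, 6.3]].

Step 3 — invert S. det(S) = 12.7·6.3 - (7.65)² = 21.4875.
  S^{-1} = (1/det) · [[d, -b], [-b, a]] = [[0.2932, -0.356],
 [-0.356, 0.591]].

Step 4 — quadratic form (x̄ - mu_0)^T · S^{-1} · (x̄ - mu_0):
  S^{-1} · (x̄ - mu_0) = (-0.9634, 1.2333),
  (x̄ - mu_0)^T · [...] = (-2.8)·(-0.9634) + (0.4)·(1.2333) = 3.1907.

Step 5 — scale by n: T² = 5 · 3.1907 = 15.9535.

T² ≈ 15.9535


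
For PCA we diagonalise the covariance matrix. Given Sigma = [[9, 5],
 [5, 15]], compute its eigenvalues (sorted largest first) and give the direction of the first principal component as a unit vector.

Step 1 — characteristic polynomial of 2×2 Sigma:
  det(Sigma - λI) = λ² - trace · λ + det = 0.
  trace = 9 + 15 = 24, det = 9·15 - (5)² = 110.
Step 2 — discriminant:
  Δ = trace² - 4·det = 576 - 440 = 136.
Step 3 — eigenvalues:
  λ = (trace ± √Δ)/2 = (24 ± 11.6619)/2,
  λ_1 = 17.831,  λ_2 = 6.169.

Step 4 — unit eigenvector for λ_1: solve (Sigma - λ_1 I)v = 0. First row:
  (9 - 17.831)·v_x + (5)·v_y = 0, i.e. (-8.831)·v_x + (5)·v_y = 0,
  so v ∝ (b, λ_1 - a) = (5, 8.831) = u.
  ||u|| = √((5)² + (8.831)²) = √(102.9857) ≈ 10.1482,
  v_1 = u/||u|| ≈ (0.4927, 0.8702) (||v_1|| = 1).

λ_1 = 17.831,  λ_2 = 6.169;  v_1 ≈ (0.4927, 0.8702)


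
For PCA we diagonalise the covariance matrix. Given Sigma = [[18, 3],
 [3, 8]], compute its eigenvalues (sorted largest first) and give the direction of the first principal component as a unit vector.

Step 1 — characteristic polynomial of 2×2 Sigma:
  det(Sigma - λI) = λ² - trace · λ + det = 0.
  trace = 18 + 8 = 26, det = 18·8 - (3)² = 135.
Step 2 — discriminant:
  Δ = trace² - 4·det = 676 - 540 = 136.
Step 3 — eigenvalues:
  λ = (trace ± √Δ)/2 = (26 ± 11.6619)/2,
  λ_1 = 18.831,  λ_2 = 7.169.

Step 4 — unit eigenvector for λ_1: solve (Sigma - λ_1 I)v = 0. First row:
  (18 - 18.831)·v_x + (3)·v_y = 0, i.e. (-0.831)·v_x + (3)·v_y = 0,
  so v ∝ (b, λ_1 - a) = (3, 0.831) = u.
  ||u|| = √((3)² + (0.831)²) = √(9.6905) ≈ 3.113,
  v_1 = u/||u|| ≈ (0.9637, 0.2669) (||v_1|| = 1).

λ_1 = 18.831,  λ_2 = 7.169;  v_1 ≈ (0.9637, 0.2669)


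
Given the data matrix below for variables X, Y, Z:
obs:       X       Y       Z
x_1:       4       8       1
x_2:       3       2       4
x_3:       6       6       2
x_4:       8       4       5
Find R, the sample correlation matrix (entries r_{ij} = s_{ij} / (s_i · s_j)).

Step 1 — column means:
  mean(X) = (4 + 3 + 6 + 8) / 4 = 21/4 = 5.25
  mean(Y) = (8 + 2 + 6 + 4) / 4 = 20/4 = 5
  mean(Z) = (1 + 4 + 2 + 5) / 4 = 12/4 = 3

Step 2 — sample variances and covariances s[i,j] = (1/(n-1)) · Σ_k (x_{k,i} - mean_i) · (x_{k,j} - mean_j), with n-1 = 3:
  s[X,X] = ((-1.25)·(-1.25) + (-2.25)·(-2.25) + (0.75)·(0.75) + (2.75)·(2.75)) / 3 = 14.75/3 = 4.9167
  s[X,Y] = ((-1.25)·(3) + (-2.25)·(-3) + (0.75)·(1) + (2.75)·(-1)) / 3 = 1/3 = 0.3333
  s[X,Z] = ((-1.25)·(-2) + (-2.25)·(1) + (0.75)·(-1) + (2.75)·(2)) / 3 = 5/3 = 1.6667
  s[Y,Y] = ((3)·(3) + (-3)·(-3) + (1)·(1) + (-1)·(-1)) / 3 = 20/3 = 6.6667
  s[Y,Z] = ((3)·(-2) + (-3)·(1) + (1)·(-1) + (-1)·(2)) / 3 = -12/3 = -4
  s[Z,Z] = ((-2)·(-2) + (1)·(1) + (-1)·(-1) + (2)·(2)) / 3 = 10/3 = 3.3333
  Sample standard deviations s_i = √(s[i,i]):
  s(X) = √(4.9167) = 2.2174
  s(Y) = √(6.6667) = 2.582
  s(Z) = √(3.3333) = 1.8257

Step 3 — r_{ij} = s_{ij} / (s_i · s_j):
  r[X,X] = 1 (diagonal).
  r[X,Y] = 0.3333 / (2.2174 · 2.582) = 0.3333 / 5.7252 = 0.0582
  r[X,Z] = 1.6667 / (2.2174 · 1.8257) = 1.6667 / 4.0483 = 0.4117
  r[Y,Y] = 1 (diagonal).
  r[Y,Z] = -4 / (2.582 · 1.8257) = -4 / 4.714 = -0.8485
  r[Z,Z] = 1 (diagonal).

R is symmetric with unit diagonal. Assembling:

R = [[1, 0.0582, 0.4117],
 [0.0582, 1, -0.8485],
 [0.4117, -0.8485, 1]]


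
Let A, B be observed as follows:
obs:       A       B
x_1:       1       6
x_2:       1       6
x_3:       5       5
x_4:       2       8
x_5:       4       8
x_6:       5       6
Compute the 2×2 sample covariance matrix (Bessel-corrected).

Step 1 — column means:
  mean(A) = (1 + 1 + 5 + 2 + 4 + 5) / 6 = 18/6 = 3
  mean(B) = (6 + 6 + 5 + 8 + 8 + 6) / 6 = 39/6 = 6.5

Step 2 — sample covariance S[i,j] = (1/(n-1)) · Σ_k (x_{k,i} - mean_i) · (x_{k,j} - mean_j), with n-1 = 5.
  S[A,A] = ((-2)·(-2) + (-2)·(-2) + (2)·(2) + (-1)·(-1) + (1)·(1) + (2)·(2)) / 5 = 18/5 = 3.6
  S[A,B] = ((-2)·(-0.5) + (-2)·(-0.5) + (2)·(-1.5) + (-1)·(1.5) + (1)·(1.5) + (2)·(-0.5)) / 5 = -2/5 = -0.4
  S[B,B] = ((-0.5)·(-0.5) + (-0.5)·(-0.5) + (-1.5)·(-1.5) + (1.5)·(1.5) + (1.5)·(1.5) + (-0.5)·(-0.5)) / 5 = 7.5/5 = 1.5

S is symmetric (S[j,i] = S[i,j]). Assembling:

S = [[3.6, -0.4],
 [-0.4, 1.5]]


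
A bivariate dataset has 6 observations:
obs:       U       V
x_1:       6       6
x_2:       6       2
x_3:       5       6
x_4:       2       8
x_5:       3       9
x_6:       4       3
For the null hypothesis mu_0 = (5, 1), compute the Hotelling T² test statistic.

Step 1 — sample mean vector:
  mean(U) = (6 + 6 + 5 + 2 + 3 + 4) / 6 = 26/6 = 4.3333
  mean(V) = (6 + 2 + 6 + 8 + 9 + 3) / 6 = 34/6 = 5.6667
  x̄ = (4.3333, 5.6667),  deviation x̄ - mu_0 = (4.3333, 5.6667) - (5, 1) = (-0.6667, 4.6667).

Step 2 — sample covariance matrix, S[i,j] = (1/(n-1)) · Σ_k (x_{k,i} - mean_i) · (x_{k,j} - mean_j), divisor n-1 = 5:
  S[U,U] = ((1.6667)·(1.6667) + (1.6667)·(1.6667) + (0.6667)·(0.6667) + (-2.3333)·(-2.3333) + (-1.3333)·(-1.3333) + (-0.3333)·(-0.3333)) / 5 = 13.3333/5 = 2.6667
  S[U,V] = ((1.6667)·(0.3333) + (1.6667)·(-3.6667) + (0.6667)·(0.3333) + (-2.3333)·(2.3333) + (-1.3333)·(3.3333) + (-0.3333)·(-2.6667)) / 5 = -14.3333/5 = -2.8667
  S[V,V] = ((0.3333)·(0.3333) + (-3.6667)·(-3.6667) + (0.3333)·(0.3333) + (2.3333)·(2.3333) + (3.3333)·(3.3333) + (-2.6667)·(-2.6667)) / 5 = 37.3333/5 = 7.4667
  S = [[2.6667, -2.8667],
 [-2.8667, 7.4667]].

Step 3 — invert S. det(S) = 2.6667·7.4667 - (-2.8667)² = 11.6933.
  S^{-1} = (1/det) · [[d, -b], [-b, a]] = [[0.6385, 0.2452],
 [0.2452, 0.2281]].

Step 4 — quadratic form (x̄ - mu_0)^T · S^{-1} · (x̄ - mu_0):
  S^{-1} · (x̄ - mu_0) = (0.7184, 0.9008),
  (x̄ - mu_0)^T · [...] = (-0.6667)·(0.7184) + (4.6667)·(0.9008) = 3.7248.

Step 5 — scale by n: T² = 6 · 3.7248 = 22.3489.

T² ≈ 22.3489
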